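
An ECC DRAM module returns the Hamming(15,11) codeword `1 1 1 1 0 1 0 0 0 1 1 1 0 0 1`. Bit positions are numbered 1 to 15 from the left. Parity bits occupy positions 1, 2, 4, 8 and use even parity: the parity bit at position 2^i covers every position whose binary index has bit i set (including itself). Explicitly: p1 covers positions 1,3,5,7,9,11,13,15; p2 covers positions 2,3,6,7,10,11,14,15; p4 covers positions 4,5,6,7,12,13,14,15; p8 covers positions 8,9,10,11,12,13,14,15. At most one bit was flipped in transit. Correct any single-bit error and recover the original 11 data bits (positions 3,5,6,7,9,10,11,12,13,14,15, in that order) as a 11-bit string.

s1: b1⊕b3⊕b5⊕b7⊕b9⊕b11⊕b13⊕b15 = 1⊕1⊕0⊕0⊕0⊕1⊕0⊕1 = 0
s2: b2⊕b3⊕b6⊕b7⊕b10⊕b11⊕b14⊕b15 = 1⊕1⊕1⊕0⊕1⊕1⊕0⊕1 = 0
s4: b4⊕b5⊕b6⊕b7⊕b12⊕b13⊕b14⊕b15 = 1⊕0⊕1⊕0⊕1⊕0⊕0⊕1 = 0
s8: b8⊕b9⊕b10⊕b11⊕b12⊕b13⊕b14⊕b15 = 0⊕0⊕1⊕1⊕1⊕0⊕0⊕1 = 0
Syndrome (s8...s1) = 0000 → position 0 (no error).
No correction needed.
Data bits at positions 3,5,6,7,9,10,11,12,13,14,15: 10100111001

10100111001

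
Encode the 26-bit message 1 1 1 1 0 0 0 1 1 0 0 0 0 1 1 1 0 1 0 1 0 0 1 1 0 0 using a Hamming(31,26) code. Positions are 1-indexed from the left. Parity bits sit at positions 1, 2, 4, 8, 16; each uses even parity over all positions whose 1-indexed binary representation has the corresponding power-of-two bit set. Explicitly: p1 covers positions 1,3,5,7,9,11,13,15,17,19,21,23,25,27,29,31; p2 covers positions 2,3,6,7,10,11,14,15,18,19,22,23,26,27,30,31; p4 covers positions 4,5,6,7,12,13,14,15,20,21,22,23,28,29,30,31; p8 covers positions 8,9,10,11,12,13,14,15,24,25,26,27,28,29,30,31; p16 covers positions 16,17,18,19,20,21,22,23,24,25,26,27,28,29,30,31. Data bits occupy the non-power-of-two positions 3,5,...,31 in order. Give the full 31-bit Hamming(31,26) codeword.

Place data bits at non-power-of-two positions: b3=1, b5=1, b6=1, b7=1, b9=0, b10=0, b11=0, b12=1, b13=1, b14=0, b15=0, b17=0, b18=0, b19=1, b20=1, b21=1, b22=0, b23=1, b24=0, b25=1, b26=0, b27=0, b28=1, b29=1, b30=0, b31=0.
p1 = XOR of data positions {3,5,7,9,11,13,15,17,19,21,23,25,27,29,31} = 1⊕1⊕1⊕0⊕0⊕1⊕0⊕0⊕1⊕1⊕1⊕1⊕0⊕1⊕0 = 1
p2 = XOR of data positions {3,6,7,10,11,14,15,18,19,22,23,26,27,30,31} = 1⊕1⊕1⊕0⊕0⊕0⊕0⊕0⊕1⊕0⊕1⊕0⊕0⊕0⊕0 = 1
p4 = XOR of data positions {5,6,7,12,13,14,15,20,21,22,23,28,29,30,31} = 1⊕1⊕1⊕1⊕1⊕0⊕0⊕1⊕1⊕0⊕1⊕1⊕1⊕0⊕0 = 0
p8 = XOR of data positions {9,10,11,12,13,14,15,24,25,26,27,28,29,30,31} = 0⊕0⊕0⊕1⊕1⊕0⊕0⊕0⊕1⊕0⊕0⊕1⊕1⊕0⊕0 = 1
p16 = XOR of data positions {17,18,19,20,21,22,23,24,25,26,27,28,29,30,31} = 0⊕0⊕1⊕1⊕1⊕0⊕1⊕0⊕1⊕0⊕0⊕1⊕1⊕0⊕0 = 1
Codeword b1..b31 = 1110111100011001001110101001100

1110111100011001001110101001100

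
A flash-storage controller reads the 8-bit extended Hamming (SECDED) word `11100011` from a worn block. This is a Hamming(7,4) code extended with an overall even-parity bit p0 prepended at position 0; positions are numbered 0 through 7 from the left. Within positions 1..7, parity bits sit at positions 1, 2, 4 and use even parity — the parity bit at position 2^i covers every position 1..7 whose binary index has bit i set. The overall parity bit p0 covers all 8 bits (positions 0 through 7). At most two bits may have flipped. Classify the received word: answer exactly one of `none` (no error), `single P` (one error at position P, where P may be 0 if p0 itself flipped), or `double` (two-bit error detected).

single 2

s1: b1⊕b3⊕b5⊕b7 = 1⊕0⊕0⊕1 = 0
s2: b2⊕b3⊕b6⊕b7 = 1⊕0⊕1⊕1 = 1
s4: b4⊕b5⊕b6⊕b7 = 0⊕0⊕1⊕1 = 0
Syndrome (s4...s1) = 010 → position 2.
Overall parity (XOR of all 8 bits, including p0): 1⊕1⊕1⊕0⊕0⊕0⊕1⊕1 = 1
Overall=1, syndrome position=2 → single-bit error at position 2.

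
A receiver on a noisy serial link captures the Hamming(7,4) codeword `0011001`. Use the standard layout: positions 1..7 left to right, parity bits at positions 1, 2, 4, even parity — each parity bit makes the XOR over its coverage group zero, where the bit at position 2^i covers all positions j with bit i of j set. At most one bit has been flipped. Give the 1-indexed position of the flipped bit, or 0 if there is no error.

0

s1: b1⊕b3⊕b5⊕b7 = 0⊕1⊕0⊕1 = 0
s2: b2⊕b3⊕b6⊕b7 = 0⊕1⊕0⊕1 = 0
s4: b4⊕b5⊕b6⊕b7 = 1⊕0⊕0⊕1 = 0
Syndrome (s4...s1) = 000 → position 0 (no error).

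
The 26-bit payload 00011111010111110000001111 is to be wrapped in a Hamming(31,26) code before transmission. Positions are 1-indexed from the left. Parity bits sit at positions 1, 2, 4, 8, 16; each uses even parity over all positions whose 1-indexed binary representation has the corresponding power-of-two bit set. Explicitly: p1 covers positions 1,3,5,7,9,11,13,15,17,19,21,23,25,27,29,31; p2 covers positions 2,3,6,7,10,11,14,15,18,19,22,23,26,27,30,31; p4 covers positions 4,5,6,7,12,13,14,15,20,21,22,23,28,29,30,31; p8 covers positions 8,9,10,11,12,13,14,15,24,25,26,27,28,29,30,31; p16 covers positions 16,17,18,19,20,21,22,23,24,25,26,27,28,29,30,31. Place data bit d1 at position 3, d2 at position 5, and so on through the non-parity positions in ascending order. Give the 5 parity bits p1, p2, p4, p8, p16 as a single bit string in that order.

00111

Place data bits at non-power-of-two positions: b3=0, b5=0, b6=0, b7=1, b9=1, b10=1, b11=1, b12=1, b13=0, b14=1, b15=0, b17=1, b18=1, b19=1, b20=1, b21=1, b22=0, b23=0, b24=0, b25=0, b26=0, b27=0, b28=1, b29=1, b30=1, b31=1.
p1 = XOR of data positions {3,5,7,9,11,13,15,17,19,21,23,25,27,29,31} = 0⊕0⊕1⊕1⊕1⊕0⊕0⊕1⊕1⊕1⊕0⊕0⊕0⊕1⊕1 = 0
p2 = XOR of data positions {3,6,7,10,11,14,15,18,19,22,23,26,27,30,31} = 0⊕0⊕1⊕1⊕1⊕1⊕0⊕1⊕1⊕0⊕0⊕0⊕0⊕1⊕1 = 0
p4 = XOR of data positions {5,6,7,12,13,14,15,20,21,22,23,28,29,30,31} = 0⊕0⊕1⊕1⊕0⊕1⊕0⊕1⊕1⊕0⊕0⊕1⊕1⊕1⊕1 = 1
p8 = XOR of data positions {9,10,11,12,13,14,15,24,25,26,27,28,29,30,31} = 1⊕1⊕1⊕1⊕0⊕1⊕0⊕0⊕0⊕0⊕0⊕1⊕1⊕1⊕1 = 1
p16 = XOR of data positions {17,18,19,20,21,22,23,24,25,26,27,28,29,30,31} = 1⊕1⊕1⊕1⊕1⊕0⊕0⊕0⊕0⊕0⊕0⊕1⊕1⊕1⊕1 = 1
Parity bits p1,p2,p4,p8,p16 = 00111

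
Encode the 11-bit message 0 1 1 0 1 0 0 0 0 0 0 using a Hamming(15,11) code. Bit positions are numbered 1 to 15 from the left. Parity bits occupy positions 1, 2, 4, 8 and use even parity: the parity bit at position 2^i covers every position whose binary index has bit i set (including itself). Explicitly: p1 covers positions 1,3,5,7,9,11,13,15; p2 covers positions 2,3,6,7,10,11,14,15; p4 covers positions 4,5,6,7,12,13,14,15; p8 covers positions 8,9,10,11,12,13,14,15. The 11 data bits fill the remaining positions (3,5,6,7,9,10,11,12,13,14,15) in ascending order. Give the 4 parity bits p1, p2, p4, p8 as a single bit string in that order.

Place data bits at non-power-of-two positions: b3=0, b5=1, b6=1, b7=0, b9=1, b10=0, b11=0, b12=0, b13=0, b14=0, b15=0.
p1 = XOR of data positions {3,5,7,9,11,13,15} = 0⊕1⊕0⊕1⊕0⊕0⊕0 = 0
p2 = XOR of data positions {3,6,7,10,11,14,15} = 0⊕1⊕0⊕0⊕0⊕0⊕0 = 1
p4 = XOR of data positions {5,6,7,12,13,14,15} = 1⊕1⊕0⊕0⊕0⊕0⊕0 = 0
p8 = XOR of data positions {9,10,11,12,13,14,15} = 1⊕0⊕0⊕0⊕0⊕0⊕0 = 1
Parity bits p1,p2,p4,p8 = 0101

0101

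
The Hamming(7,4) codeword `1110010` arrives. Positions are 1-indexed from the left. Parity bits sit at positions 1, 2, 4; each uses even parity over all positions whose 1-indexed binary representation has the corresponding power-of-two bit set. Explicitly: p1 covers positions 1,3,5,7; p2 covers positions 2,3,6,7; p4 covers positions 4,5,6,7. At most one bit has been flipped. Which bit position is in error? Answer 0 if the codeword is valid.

s1: b1⊕b3⊕b5⊕b7 = 1⊕1⊕0⊕0 = 0
s2: b2⊕b3⊕b6⊕b7 = 1⊕1⊕1⊕0 = 1
s4: b4⊕b5⊕b6⊕b7 = 0⊕0⊕1⊕0 = 1
Syndrome (s4...s1) = 110 → position 6.

6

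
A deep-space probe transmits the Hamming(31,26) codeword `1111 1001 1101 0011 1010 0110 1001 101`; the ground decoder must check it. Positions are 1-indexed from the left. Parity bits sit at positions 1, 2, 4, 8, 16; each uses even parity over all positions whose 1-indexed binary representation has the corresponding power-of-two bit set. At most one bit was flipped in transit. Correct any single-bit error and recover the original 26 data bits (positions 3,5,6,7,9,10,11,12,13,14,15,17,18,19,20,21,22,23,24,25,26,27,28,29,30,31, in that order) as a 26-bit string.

11001101001101001101001001

s1: b1⊕b3⊕b5⊕b7⊕b9⊕b11⊕b13⊕b15⊕b17⊕b19⊕b21⊕b23⊕b25⊕b27⊕b29⊕b31 = 1⊕1⊕1⊕0⊕1⊕0⊕0⊕1⊕1⊕1⊕0⊕1⊕1⊕0⊕1⊕1 = 1
s2: b2⊕b3⊕b6⊕b7⊕b10⊕b11⊕b14⊕b15⊕b18⊕b19⊕b22⊕b23⊕b26⊕b27⊕b30⊕b31 = 1⊕1⊕0⊕0⊕1⊕0⊕0⊕1⊕0⊕1⊕1⊕1⊕0⊕0⊕0⊕1 = 0
s4: b4⊕b5⊕b6⊕b7⊕b12⊕b13⊕b14⊕b15⊕b20⊕b21⊕b22⊕b23⊕b28⊕b29⊕b30⊕b31 = 1⊕1⊕0⊕0⊕1⊕0⊕0⊕1⊕0⊕0⊕1⊕1⊕1⊕1⊕0⊕1 = 1
s8: b8⊕b9⊕b10⊕b11⊕b12⊕b13⊕b14⊕b15⊕b24⊕b25⊕b26⊕b27⊕b28⊕b29⊕b30⊕b31 = 1⊕1⊕1⊕0⊕1⊕0⊕0⊕1⊕0⊕1⊕0⊕0⊕1⊕1⊕0⊕1 = 1
s16: b16⊕b17⊕b18⊕b19⊕b20⊕b21⊕b22⊕b23⊕b24⊕b25⊕b26⊕b27⊕b28⊕b29⊕b30⊕b31 = 1⊕1⊕0⊕1⊕0⊕0⊕1⊕1⊕0⊕1⊕0⊕0⊕1⊕1⊕0⊕1 = 1
Syndrome (s16...s1) = 11101 → position 29.
Flip bit 29: corrected codeword = 1111100111010011101001101001001
Data bits at positions 3,5,6,7,9,10,11,12,13,14,15,17,18,19,20,21,22,23,24,25,26,27,28,29,30,31: 11001101001101001101001001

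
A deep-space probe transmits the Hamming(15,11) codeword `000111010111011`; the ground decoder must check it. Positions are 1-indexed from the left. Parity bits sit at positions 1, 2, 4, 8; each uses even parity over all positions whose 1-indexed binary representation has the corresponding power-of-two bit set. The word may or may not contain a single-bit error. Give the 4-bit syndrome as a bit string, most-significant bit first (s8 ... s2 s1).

s1: b1⊕b3⊕b5⊕b7⊕b9⊕b11⊕b13⊕b15 = 0⊕0⊕1⊕0⊕0⊕1⊕0⊕1 = 1
s2: b2⊕b3⊕b6⊕b7⊕b10⊕b11⊕b14⊕b15 = 0⊕0⊕1⊕0⊕1⊕1⊕1⊕1 = 1
s4: b4⊕b5⊕b6⊕b7⊕b12⊕b13⊕b14⊕b15 = 1⊕1⊕1⊕0⊕1⊕0⊕1⊕1 = 0
s8: b8⊕b9⊕b10⊕b11⊕b12⊕b13⊕b14⊕b15 = 1⊕0⊕1⊕1⊕1⊕0⊕1⊕1 = 0
Syndrome (s8...s1) = 0011 → position 3.

0011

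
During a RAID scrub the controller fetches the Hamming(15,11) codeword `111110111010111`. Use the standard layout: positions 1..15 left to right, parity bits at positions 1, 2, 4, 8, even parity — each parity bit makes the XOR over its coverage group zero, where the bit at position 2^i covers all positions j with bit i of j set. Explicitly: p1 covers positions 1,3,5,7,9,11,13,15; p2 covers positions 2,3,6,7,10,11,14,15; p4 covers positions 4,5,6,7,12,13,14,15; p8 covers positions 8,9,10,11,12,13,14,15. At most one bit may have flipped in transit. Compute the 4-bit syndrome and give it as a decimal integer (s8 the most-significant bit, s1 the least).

0

s1: b1⊕b3⊕b5⊕b7⊕b9⊕b11⊕b13⊕b15 = 1⊕1⊕1⊕1⊕1⊕1⊕1⊕1 = 0
s2: b2⊕b3⊕b6⊕b7⊕b10⊕b11⊕b14⊕b15 = 1⊕1⊕0⊕1⊕0⊕1⊕1⊕1 = 0
s4: b4⊕b5⊕b6⊕b7⊕b12⊕b13⊕b14⊕b15 = 1⊕1⊕0⊕1⊕0⊕1⊕1⊕1 = 0
s8: b8⊕b9⊕b10⊕b11⊕b12⊕b13⊕b14⊕b15 = 1⊕1⊕0⊕1⊕0⊕1⊕1⊕1 = 0
Syndrome (s8...s1) = 0000 → position 0 (no error).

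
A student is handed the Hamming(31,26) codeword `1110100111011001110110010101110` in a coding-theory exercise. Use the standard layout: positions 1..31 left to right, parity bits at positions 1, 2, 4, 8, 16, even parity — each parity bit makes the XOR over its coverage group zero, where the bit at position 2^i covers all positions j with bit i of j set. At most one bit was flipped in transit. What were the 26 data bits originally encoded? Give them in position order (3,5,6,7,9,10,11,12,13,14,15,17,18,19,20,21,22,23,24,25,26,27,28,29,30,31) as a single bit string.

11001101100110110010101110

s1: b1⊕b3⊕b5⊕b7⊕b9⊕b11⊕b13⊕b15⊕b17⊕b19⊕b21⊕b23⊕b25⊕b27⊕b29⊕b31 = 1⊕1⊕1⊕0⊕1⊕0⊕1⊕0⊕1⊕0⊕1⊕0⊕0⊕0⊕1⊕0 = 0
s2: b2⊕b3⊕b6⊕b7⊕b10⊕b11⊕b14⊕b15⊕b18⊕b19⊕b22⊕b23⊕b26⊕b27⊕b30⊕b31 = 1⊕1⊕0⊕0⊕1⊕0⊕0⊕0⊕1⊕0⊕0⊕0⊕1⊕0⊕1⊕0 = 0
s4: b4⊕b5⊕b6⊕b7⊕b12⊕b13⊕b14⊕b15⊕b20⊕b21⊕b22⊕b23⊕b28⊕b29⊕b30⊕b31 = 0⊕1⊕0⊕0⊕1⊕1⊕0⊕0⊕1⊕1⊕0⊕0⊕1⊕1⊕1⊕0 = 0
s8: b8⊕b9⊕b10⊕b11⊕b12⊕b13⊕b14⊕b15⊕b24⊕b25⊕b26⊕b27⊕b28⊕b29⊕b30⊕b31 = 1⊕1⊕1⊕0⊕1⊕1⊕0⊕0⊕1⊕0⊕1⊕0⊕1⊕1⊕1⊕0 = 0
s16: b16⊕b17⊕b18⊕b19⊕b20⊕b21⊕b22⊕b23⊕b24⊕b25⊕b26⊕b27⊕b28⊕b29⊕b30⊕b31 = 1⊕1⊕1⊕0⊕1⊕1⊕0⊕0⊕1⊕0⊕1⊕0⊕1⊕1⊕1⊕0 = 0
Syndrome (s16...s1) = 00000 → position 0 (no error).
No correction needed.
Data bits at positions 3,5,6,7,9,10,11,12,13,14,15,17,18,19,20,21,22,23,24,25,26,27,28,29,30,31: 11001101100110110010101110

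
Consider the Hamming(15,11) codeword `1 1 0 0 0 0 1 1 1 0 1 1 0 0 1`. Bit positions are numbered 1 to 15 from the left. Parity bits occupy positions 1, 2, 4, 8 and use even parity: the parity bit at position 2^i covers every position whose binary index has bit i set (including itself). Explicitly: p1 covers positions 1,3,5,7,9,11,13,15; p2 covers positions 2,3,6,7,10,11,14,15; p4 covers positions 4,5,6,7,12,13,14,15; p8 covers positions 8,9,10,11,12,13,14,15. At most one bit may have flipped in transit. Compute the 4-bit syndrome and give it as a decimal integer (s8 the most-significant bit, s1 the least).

s1: b1⊕b3⊕b5⊕b7⊕b9⊕b11⊕b13⊕b15 = 1⊕0⊕0⊕1⊕1⊕1⊕0⊕1 = 1
s2: b2⊕b3⊕b6⊕b7⊕b10⊕b11⊕b14⊕b15 = 1⊕0⊕0⊕1⊕0⊕1⊕0⊕1 = 0
s4: b4⊕b5⊕b6⊕b7⊕b12⊕b13⊕b14⊕b15 = 0⊕0⊕0⊕1⊕1⊕0⊕0⊕1 = 1
s8: b8⊕b9⊕b10⊕b11⊕b12⊕b13⊕b14⊕b15 = 1⊕1⊕0⊕1⊕1⊕0⊕0⊕1 = 1
Syndrome (s8...s1) = 1101 → position 13.

13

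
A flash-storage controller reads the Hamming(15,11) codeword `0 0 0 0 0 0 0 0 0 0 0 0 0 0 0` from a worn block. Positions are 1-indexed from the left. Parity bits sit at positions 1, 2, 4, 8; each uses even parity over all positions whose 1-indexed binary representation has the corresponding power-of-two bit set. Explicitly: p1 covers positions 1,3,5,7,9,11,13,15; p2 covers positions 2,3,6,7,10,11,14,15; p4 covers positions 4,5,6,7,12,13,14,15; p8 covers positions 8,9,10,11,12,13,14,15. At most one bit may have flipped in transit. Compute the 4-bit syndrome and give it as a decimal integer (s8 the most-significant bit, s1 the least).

s1: b1⊕b3⊕b5⊕b7⊕b9⊕b11⊕b13⊕b15 = 0⊕0⊕0⊕0⊕0⊕0⊕0⊕0 = 0
s2: b2⊕b3⊕b6⊕b7⊕b10⊕b11⊕b14⊕b15 = 0⊕0⊕0⊕0⊕0⊕0⊕0⊕0 = 0
s4: b4⊕b5⊕b6⊕b7⊕b12⊕b13⊕b14⊕b15 = 0⊕0⊕0⊕0⊕0⊕0⊕0⊕0 = 0
s8: b8⊕b9⊕b10⊕b11⊕b12⊕b13⊕b14⊕b15 = 0⊕0⊕0⊕0⊕0⊕0⊕0⊕0 = 0
Syndrome (s8...s1) = 0000 → position 0 (no error).

0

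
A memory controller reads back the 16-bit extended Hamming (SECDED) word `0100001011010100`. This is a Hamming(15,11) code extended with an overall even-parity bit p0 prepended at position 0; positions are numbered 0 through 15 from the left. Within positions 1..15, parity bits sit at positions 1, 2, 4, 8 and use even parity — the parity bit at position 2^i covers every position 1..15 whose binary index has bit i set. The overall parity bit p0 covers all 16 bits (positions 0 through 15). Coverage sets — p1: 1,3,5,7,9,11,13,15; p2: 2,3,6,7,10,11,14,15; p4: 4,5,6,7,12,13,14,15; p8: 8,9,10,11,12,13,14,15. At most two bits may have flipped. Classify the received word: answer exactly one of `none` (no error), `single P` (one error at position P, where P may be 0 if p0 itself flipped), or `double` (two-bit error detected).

none

s1: b1⊕b3⊕b5⊕b7⊕b9⊕b11⊕b13⊕b15 = 1⊕0⊕0⊕0⊕1⊕1⊕1⊕0 = 0
s2: b2⊕b3⊕b6⊕b7⊕b10⊕b11⊕b14⊕b15 = 0⊕0⊕1⊕0⊕0⊕1⊕0⊕0 = 0
s4: b4⊕b5⊕b6⊕b7⊕b12⊕b13⊕b14⊕b15 = 0⊕0⊕1⊕0⊕0⊕1⊕0⊕0 = 0
s8: b8⊕b9⊕b10⊕b11⊕b12⊕b13⊕b14⊕b15 = 1⊕1⊕0⊕1⊕0⊕1⊕0⊕0 = 0
Syndrome (s8...s1) = 0000 → position 0 (no error).
Overall parity (XOR of all 16 bits, including p0): 0⊕1⊕0⊕0⊕0⊕0⊕1⊕0⊕1⊕1⊕0⊕1⊕0⊕1⊕0⊕0 = 0
Overall=0, syndrome position=0 → no error.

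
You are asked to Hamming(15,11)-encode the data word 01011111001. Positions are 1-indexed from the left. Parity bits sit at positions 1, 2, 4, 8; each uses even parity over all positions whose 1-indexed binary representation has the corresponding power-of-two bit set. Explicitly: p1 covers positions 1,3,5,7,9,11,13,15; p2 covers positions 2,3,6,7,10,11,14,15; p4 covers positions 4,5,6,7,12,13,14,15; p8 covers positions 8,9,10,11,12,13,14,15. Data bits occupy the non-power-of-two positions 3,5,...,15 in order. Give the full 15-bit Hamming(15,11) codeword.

100010111111001

Place data bits at non-power-of-two positions: b3=0, b5=1, b6=0, b7=1, b9=1, b10=1, b11=1, b12=1, b13=0, b14=0, b15=1.
p1 = XOR of data positions {3,5,7,9,11,13,15} = 0⊕1⊕1⊕1⊕1⊕0⊕1 = 1
p2 = XOR of data positions {3,6,7,10,11,14,15} = 0⊕0⊕1⊕1⊕1⊕0⊕1 = 0
p4 = XOR of data positions {5,6,7,12,13,14,15} = 1⊕0⊕1⊕1⊕0⊕0⊕1 = 0
p8 = XOR of data positions {9,10,11,12,13,14,15} = 1⊕1⊕1⊕1⊕0⊕0⊕1 = 1
Codeword b1..b15 = 100010111111001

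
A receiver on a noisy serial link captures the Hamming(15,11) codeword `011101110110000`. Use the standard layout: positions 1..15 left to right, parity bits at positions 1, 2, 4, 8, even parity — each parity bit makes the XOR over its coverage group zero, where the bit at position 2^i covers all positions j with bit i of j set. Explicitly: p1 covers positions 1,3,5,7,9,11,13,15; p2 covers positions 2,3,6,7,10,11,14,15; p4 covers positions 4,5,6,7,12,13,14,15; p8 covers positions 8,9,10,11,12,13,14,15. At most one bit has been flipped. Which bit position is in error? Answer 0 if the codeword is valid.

13

s1: b1⊕b3⊕b5⊕b7⊕b9⊕b11⊕b13⊕b15 = 0⊕1⊕0⊕1⊕0⊕1⊕0⊕0 = 1
s2: b2⊕b3⊕b6⊕b7⊕b10⊕b11⊕b14⊕b15 = 1⊕1⊕1⊕1⊕1⊕1⊕0⊕0 = 0
s4: b4⊕b5⊕b6⊕b7⊕b12⊕b13⊕b14⊕b15 = 1⊕0⊕1⊕1⊕0⊕0⊕0⊕0 = 1
s8: b8⊕b9⊕b10⊕b11⊕b12⊕b13⊕b14⊕b15 = 1⊕0⊕1⊕1⊕0⊕0⊕0⊕0 = 1
Syndrome (s8...s1) = 1101 → position 13.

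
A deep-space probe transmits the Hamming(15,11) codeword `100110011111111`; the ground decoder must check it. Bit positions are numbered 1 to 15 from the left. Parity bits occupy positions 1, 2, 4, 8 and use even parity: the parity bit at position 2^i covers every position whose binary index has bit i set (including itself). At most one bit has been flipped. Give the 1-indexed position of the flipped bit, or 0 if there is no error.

0

s1: b1⊕b3⊕b5⊕b7⊕b9⊕b11⊕b13⊕b15 = 1⊕0⊕1⊕0⊕1⊕1⊕1⊕1 = 0
s2: b2⊕b3⊕b6⊕b7⊕b10⊕b11⊕b14⊕b15 = 0⊕0⊕0⊕0⊕1⊕1⊕1⊕1 = 0
s4: b4⊕b5⊕b6⊕b7⊕b12⊕b13⊕b14⊕b15 = 1⊕1⊕0⊕0⊕1⊕1⊕1⊕1 = 0
s8: b8⊕b9⊕b10⊕b11⊕b12⊕b13⊕b14⊕b15 = 1⊕1⊕1⊕1⊕1⊕1⊕1⊕1 = 0
Syndrome (s8...s1) = 0000 → position 0 (no error).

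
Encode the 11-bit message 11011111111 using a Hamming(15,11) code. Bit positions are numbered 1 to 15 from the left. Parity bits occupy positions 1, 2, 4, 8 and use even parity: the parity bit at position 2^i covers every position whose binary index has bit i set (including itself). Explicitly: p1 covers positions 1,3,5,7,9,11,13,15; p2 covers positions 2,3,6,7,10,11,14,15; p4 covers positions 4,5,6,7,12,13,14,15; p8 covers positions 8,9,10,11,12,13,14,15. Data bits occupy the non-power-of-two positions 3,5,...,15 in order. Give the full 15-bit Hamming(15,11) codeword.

Place data bits at non-power-of-two positions: b3=1, b5=1, b6=0, b7=1, b9=1, b10=1, b11=1, b12=1, b13=1, b14=1, b15=1.
p1 = XOR of data positions {3,5,7,9,11,13,15} = 1⊕1⊕1⊕1⊕1⊕1⊕1 = 1
p2 = XOR of data positions {3,6,7,10,11,14,15} = 1⊕0⊕1⊕1⊕1⊕1⊕1 = 0
p4 = XOR of data positions {5,6,7,12,13,14,15} = 1⊕0⊕1⊕1⊕1⊕1⊕1 = 0
p8 = XOR of data positions {9,10,11,12,13,14,15} = 1⊕1⊕1⊕1⊕1⊕1⊕1 = 1
Codeword b1..b15 = 101010111111111

101010111111111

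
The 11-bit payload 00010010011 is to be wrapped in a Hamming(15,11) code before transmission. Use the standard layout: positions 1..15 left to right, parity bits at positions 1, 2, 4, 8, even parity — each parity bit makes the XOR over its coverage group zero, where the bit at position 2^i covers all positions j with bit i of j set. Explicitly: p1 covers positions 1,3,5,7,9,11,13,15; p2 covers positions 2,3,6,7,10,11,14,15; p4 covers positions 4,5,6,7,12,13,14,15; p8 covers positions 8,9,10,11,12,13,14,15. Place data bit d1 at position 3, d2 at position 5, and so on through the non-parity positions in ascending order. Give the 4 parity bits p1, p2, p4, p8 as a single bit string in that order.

Place data bits at non-power-of-two positions: b3=0, b5=0, b6=0, b7=1, b9=0, b10=0, b11=1, b12=0, b13=0, b14=1, b15=1.
p1 = XOR of data positions {3,5,7,9,11,13,15} = 0⊕0⊕1⊕0⊕1⊕0⊕1 = 1
p2 = XOR of data positions {3,6,7,10,11,14,15} = 0⊕0⊕1⊕0⊕1⊕1⊕1 = 0
p4 = XOR of data positions {5,6,7,12,13,14,15} = 0⊕0⊕1⊕0⊕0⊕1⊕1 = 1
p8 = XOR of data positions {9,10,11,12,13,14,15} = 0⊕0⊕1⊕0⊕0⊕1⊕1 = 1
Parity bits p1,p2,p4,p8 = 1011

1011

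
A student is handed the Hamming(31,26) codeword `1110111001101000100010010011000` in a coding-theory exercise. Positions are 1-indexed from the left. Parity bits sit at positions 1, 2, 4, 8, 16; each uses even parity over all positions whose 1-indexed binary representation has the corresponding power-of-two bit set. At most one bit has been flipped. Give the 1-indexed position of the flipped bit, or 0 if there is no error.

s1: b1⊕b3⊕b5⊕b7⊕b9⊕b11⊕b13⊕b15⊕b17⊕b19⊕b21⊕b23⊕b25⊕b27⊕b29⊕b31 = 1⊕1⊕1⊕1⊕0⊕1⊕1⊕0⊕1⊕0⊕1⊕0⊕0⊕1⊕0⊕0 = 1
s2: b2⊕b3⊕b6⊕b7⊕b10⊕b11⊕b14⊕b15⊕b18⊕b19⊕b22⊕b23⊕b26⊕b27⊕b30⊕b31 = 1⊕1⊕1⊕1⊕1⊕1⊕0⊕0⊕0⊕0⊕0⊕0⊕0⊕1⊕0⊕0 = 1
s4: b4⊕b5⊕b6⊕b7⊕b12⊕b13⊕b14⊕b15⊕b20⊕b21⊕b22⊕b23⊕b28⊕b29⊕b30⊕b31 = 0⊕1⊕1⊕1⊕0⊕1⊕0⊕0⊕0⊕1⊕0⊕0⊕1⊕0⊕0⊕0 = 0
s8: b8⊕b9⊕b10⊕b11⊕b12⊕b13⊕b14⊕b15⊕b24⊕b25⊕b26⊕b27⊕b28⊕b29⊕b30⊕b31 = 0⊕0⊕1⊕1⊕0⊕1⊕0⊕0⊕1⊕0⊕0⊕1⊕1⊕0⊕0⊕0 = 0
s16: b16⊕b17⊕b18⊕b19⊕b20⊕b21⊕b22⊕b23⊕b24⊕b25⊕b26⊕b27⊕b28⊕b29⊕b30⊕b31 = 0⊕1⊕0⊕0⊕0⊕1⊕0⊕0⊕1⊕0⊕0⊕1⊕1⊕0⊕0⊕0 = 1
Syndrome (s16...s1) = 10011 → position 19.

19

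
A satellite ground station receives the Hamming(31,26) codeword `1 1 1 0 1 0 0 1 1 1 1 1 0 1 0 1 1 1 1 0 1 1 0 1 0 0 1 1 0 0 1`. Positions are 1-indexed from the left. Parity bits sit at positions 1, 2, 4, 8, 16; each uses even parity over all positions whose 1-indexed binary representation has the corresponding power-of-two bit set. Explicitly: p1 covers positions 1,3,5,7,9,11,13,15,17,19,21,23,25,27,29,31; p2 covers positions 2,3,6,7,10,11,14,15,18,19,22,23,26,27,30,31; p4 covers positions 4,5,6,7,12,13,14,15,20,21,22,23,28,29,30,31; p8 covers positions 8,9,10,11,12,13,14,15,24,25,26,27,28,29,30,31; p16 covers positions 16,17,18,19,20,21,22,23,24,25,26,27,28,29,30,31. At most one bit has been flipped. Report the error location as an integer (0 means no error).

4

s1: b1⊕b3⊕b5⊕b7⊕b9⊕b11⊕b13⊕b15⊕b17⊕b19⊕b21⊕b23⊕b25⊕b27⊕b29⊕b31 = 1⊕1⊕1⊕0⊕1⊕1⊕0⊕0⊕1⊕1⊕1⊕0⊕0⊕1⊕0⊕1 = 0
s2: b2⊕b3⊕b6⊕b7⊕b10⊕b11⊕b14⊕b15⊕b18⊕b19⊕b22⊕b23⊕b26⊕b27⊕b30⊕b31 = 1⊕1⊕0⊕0⊕1⊕1⊕1⊕0⊕1⊕1⊕1⊕0⊕0⊕1⊕0⊕1 = 0
s4: b4⊕b5⊕b6⊕b7⊕b12⊕b13⊕b14⊕b15⊕b20⊕b21⊕b22⊕b23⊕b28⊕b29⊕b30⊕b31 = 0⊕1⊕0⊕0⊕1⊕0⊕1⊕0⊕0⊕1⊕1⊕0⊕1⊕0⊕0⊕1 = 1
s8: b8⊕b9⊕b10⊕b11⊕b12⊕b13⊕b14⊕b15⊕b24⊕b25⊕b26⊕b27⊕b28⊕b29⊕b30⊕b31 = 1⊕1⊕1⊕1⊕1⊕0⊕1⊕0⊕1⊕0⊕0⊕1⊕1⊕0⊕0⊕1 = 0
s16: b16⊕b17⊕b18⊕b19⊕b20⊕b21⊕b22⊕b23⊕b24⊕b25⊕b26⊕b27⊕b28⊕b29⊕b30⊕b31 = 1⊕1⊕1⊕1⊕0⊕1⊕1⊕0⊕1⊕0⊕0⊕1⊕1⊕0⊕0⊕1 = 0
Syndrome (s16...s1) = 00100 → position 4.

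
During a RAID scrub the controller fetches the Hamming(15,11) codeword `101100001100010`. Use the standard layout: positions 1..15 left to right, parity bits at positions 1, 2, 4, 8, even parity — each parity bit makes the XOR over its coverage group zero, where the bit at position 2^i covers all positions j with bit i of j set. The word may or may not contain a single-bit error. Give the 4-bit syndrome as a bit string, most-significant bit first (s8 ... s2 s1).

1011

s1: b1⊕b3⊕b5⊕b7⊕b9⊕b11⊕b13⊕b15 = 1⊕1⊕0⊕0⊕1⊕0⊕0⊕0 = 1
s2: b2⊕b3⊕b6⊕b7⊕b10⊕b11⊕b14⊕b15 = 0⊕1⊕0⊕0⊕1⊕0⊕1⊕0 = 1
s4: b4⊕b5⊕b6⊕b7⊕b12⊕b13⊕b14⊕b15 = 1⊕0⊕0⊕0⊕0⊕0⊕1⊕0 = 0
s8: b8⊕b9⊕b10⊕b11⊕b12⊕b13⊕b14⊕b15 = 0⊕1⊕1⊕0⊕0⊕0⊕1⊕0 = 1
Syndrome (s8...s1) = 1011 → position 11.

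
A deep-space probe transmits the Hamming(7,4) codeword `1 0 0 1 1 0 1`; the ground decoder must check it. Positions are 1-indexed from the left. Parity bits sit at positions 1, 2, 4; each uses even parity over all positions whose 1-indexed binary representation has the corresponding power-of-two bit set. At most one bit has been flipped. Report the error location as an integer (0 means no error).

7

s1: b1⊕b3⊕b5⊕b7 = 1⊕0⊕1⊕1 = 1
s2: b2⊕b3⊕b6⊕b7 = 0⊕0⊕0⊕1 = 1
s4: b4⊕b5⊕b6⊕b7 = 1⊕1⊕0⊕1 = 1
Syndrome (s4...s1) = 111 → position 7.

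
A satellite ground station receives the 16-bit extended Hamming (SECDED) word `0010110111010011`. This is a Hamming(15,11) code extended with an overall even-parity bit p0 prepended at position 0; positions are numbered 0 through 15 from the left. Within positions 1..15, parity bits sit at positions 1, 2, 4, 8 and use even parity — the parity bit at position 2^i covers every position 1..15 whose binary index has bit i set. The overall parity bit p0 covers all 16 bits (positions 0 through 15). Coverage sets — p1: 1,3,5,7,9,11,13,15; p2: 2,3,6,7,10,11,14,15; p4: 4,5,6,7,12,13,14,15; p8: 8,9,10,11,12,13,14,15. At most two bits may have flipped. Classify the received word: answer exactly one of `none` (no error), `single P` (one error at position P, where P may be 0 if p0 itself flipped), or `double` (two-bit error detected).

single 15

s1: b1⊕b3⊕b5⊕b7⊕b9⊕b11⊕b13⊕b15 = 0⊕0⊕1⊕1⊕1⊕1⊕0⊕1 = 1
s2: b2⊕b3⊕b6⊕b7⊕b10⊕b11⊕b14⊕b15 = 1⊕0⊕0⊕1⊕0⊕1⊕1⊕1 = 1
s4: b4⊕b5⊕b6⊕b7⊕b12⊕b13⊕b14⊕b15 = 1⊕1⊕0⊕1⊕0⊕0⊕1⊕1 = 1
s8: b8⊕b9⊕b10⊕b11⊕b12⊕b13⊕b14⊕b15 = 1⊕1⊕0⊕1⊕0⊕0⊕1⊕1 = 1
Syndrome (s8...s1) = 1111 → position 15.
Overall parity (XOR of all 16 bits, including p0): 0⊕0⊕1⊕0⊕1⊕1⊕0⊕1⊕1⊕1⊕0⊕1⊕0⊕0⊕1⊕1 = 1
Overall=1, syndrome position=15 → single-bit error at position 15.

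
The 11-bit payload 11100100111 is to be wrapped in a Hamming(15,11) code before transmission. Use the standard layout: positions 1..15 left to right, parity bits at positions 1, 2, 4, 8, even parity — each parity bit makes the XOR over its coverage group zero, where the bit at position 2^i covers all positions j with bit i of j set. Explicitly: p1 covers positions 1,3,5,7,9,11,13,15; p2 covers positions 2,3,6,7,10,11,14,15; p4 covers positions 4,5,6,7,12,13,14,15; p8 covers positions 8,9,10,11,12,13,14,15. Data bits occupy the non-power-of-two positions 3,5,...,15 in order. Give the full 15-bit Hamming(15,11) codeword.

011111000100111

Place data bits at non-power-of-two positions: b3=1, b5=1, b6=1, b7=0, b9=0, b10=1, b11=0, b12=0, b13=1, b14=1, b15=1.
p1 = XOR of data positions {3,5,7,9,11,13,15} = 1⊕1⊕0⊕0⊕0⊕1⊕1 = 0
p2 = XOR of data positions {3,6,7,10,11,14,15} = 1⊕1⊕0⊕1⊕0⊕1⊕1 = 1
p4 = XOR of data positions {5,6,7,12,13,14,15} = 1⊕1⊕0⊕0⊕1⊕1⊕1 = 1
p8 = XOR of data positions {9,10,11,12,13,14,15} = 0⊕1⊕0⊕0⊕1⊕1⊕1 = 0
Codeword b1..b15 = 011111000100111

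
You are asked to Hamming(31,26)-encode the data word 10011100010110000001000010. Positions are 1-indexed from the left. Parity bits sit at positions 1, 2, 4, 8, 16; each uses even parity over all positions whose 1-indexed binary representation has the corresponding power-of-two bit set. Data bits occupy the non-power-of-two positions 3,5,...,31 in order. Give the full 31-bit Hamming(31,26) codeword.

Place data bits at non-power-of-two positions: b3=1, b5=0, b6=0, b7=1, b9=1, b10=1, b11=0, b12=0, b13=0, b14=1, b15=0, b17=1, b18=1, b19=0, b20=0, b21=0, b22=0, b23=0, b24=0, b25=1, b26=0, b27=0, b28=0, b29=0, b30=1, b31=0.
p1 = XOR of data positions {3,5,7,9,11,13,15,17,19,21,23,25,27,29,31} = 1⊕0⊕1⊕1⊕0⊕0⊕0⊕1⊕0⊕0⊕0⊕1⊕0⊕0⊕0 = 1
p2 = XOR of data positions {3,6,7,10,11,14,15,18,19,22,23,26,27,30,31} = 1⊕0⊕1⊕1⊕0⊕1⊕0⊕1⊕0⊕0⊕0⊕0⊕0⊕1⊕0 = 0
p4 = XOR of data positions {5,6,7,12,13,14,15,20,21,22,23,28,29,30,31} = 0⊕0⊕1⊕0⊕0⊕1⊕0⊕0⊕0⊕0⊕0⊕0⊕0⊕1⊕0 = 1
p8 = XOR of data positions {9,10,11,12,13,14,15,24,25,26,27,28,29,30,31} = 1⊕1⊕0⊕0⊕0⊕1⊕0⊕0⊕1⊕0⊕0⊕0⊕0⊕1⊕0 = 1
p16 = XOR of data positions {17,18,19,20,21,22,23,24,25,26,27,28,29,30,31} = 1⊕1⊕0⊕0⊕0⊕0⊕0⊕0⊕1⊕0⊕0⊕0⊕0⊕1⊕0 = 0
Codeword b1..b31 = 1011001111000100110000001000010

1011001111000100110000001000010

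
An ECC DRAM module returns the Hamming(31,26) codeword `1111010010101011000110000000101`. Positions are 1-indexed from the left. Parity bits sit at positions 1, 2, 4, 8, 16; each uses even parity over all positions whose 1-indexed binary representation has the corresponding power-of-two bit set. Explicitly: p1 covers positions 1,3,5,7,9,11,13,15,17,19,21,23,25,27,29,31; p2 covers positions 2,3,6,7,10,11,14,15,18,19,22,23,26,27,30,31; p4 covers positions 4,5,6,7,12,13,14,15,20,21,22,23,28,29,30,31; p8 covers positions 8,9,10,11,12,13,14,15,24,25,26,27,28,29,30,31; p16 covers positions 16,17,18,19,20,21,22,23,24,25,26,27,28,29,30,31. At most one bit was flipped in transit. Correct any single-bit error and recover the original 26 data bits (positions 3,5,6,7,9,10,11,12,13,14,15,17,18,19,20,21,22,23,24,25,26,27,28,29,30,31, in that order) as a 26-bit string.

s1: b1⊕b3⊕b5⊕b7⊕b9⊕b11⊕b13⊕b15⊕b17⊕b19⊕b21⊕b23⊕b25⊕b27⊕b29⊕b31 = 1⊕1⊕0⊕0⊕1⊕1⊕1⊕1⊕0⊕0⊕1⊕0⊕0⊕0⊕1⊕1 = 1
s2: b2⊕b3⊕b6⊕b7⊕b10⊕b11⊕b14⊕b15⊕b18⊕b19⊕b22⊕b23⊕b26⊕b27⊕b30⊕b31 = 1⊕1⊕1⊕0⊕0⊕1⊕0⊕1⊕0⊕0⊕0⊕0⊕0⊕0⊕0⊕1 = 0
s4: b4⊕b5⊕b6⊕b7⊕b12⊕b13⊕b14⊕b15⊕b20⊕b21⊕b22⊕b23⊕b28⊕b29⊕b30⊕b31 = 1⊕0⊕1⊕0⊕0⊕1⊕0⊕1⊕1⊕1⊕0⊕0⊕0⊕1⊕0⊕1 = 0
s8: b8⊕b9⊕b10⊕b11⊕b12⊕b13⊕b14⊕b15⊕b24⊕b25⊕b26⊕b27⊕b28⊕b29⊕b30⊕b31 = 0⊕1⊕0⊕1⊕0⊕1⊕0⊕1⊕0⊕0⊕0⊕0⊕0⊕1⊕0⊕1 = 0
s16: b16⊕b17⊕b18⊕b19⊕b20⊕b21⊕b22⊕b23⊕b24⊕b25⊕b26⊕b27⊕b28⊕b29⊕b30⊕b31 = 1⊕0⊕0⊕0⊕1⊕1⊕0⊕0⊕0⊕0⊕0⊕0⊕0⊕1⊕0⊕1 = 1
Syndrome (s16...s1) = 10001 → position 17.
Flip bit 17: corrected codeword = 1111010010101011100110000000101
Data bits at positions 3,5,6,7,9,10,11,12,13,14,15,17,18,19,20,21,22,23,24,25,26,27,28,29,30,31: 10101010101100110000000101

10101010101100110000000101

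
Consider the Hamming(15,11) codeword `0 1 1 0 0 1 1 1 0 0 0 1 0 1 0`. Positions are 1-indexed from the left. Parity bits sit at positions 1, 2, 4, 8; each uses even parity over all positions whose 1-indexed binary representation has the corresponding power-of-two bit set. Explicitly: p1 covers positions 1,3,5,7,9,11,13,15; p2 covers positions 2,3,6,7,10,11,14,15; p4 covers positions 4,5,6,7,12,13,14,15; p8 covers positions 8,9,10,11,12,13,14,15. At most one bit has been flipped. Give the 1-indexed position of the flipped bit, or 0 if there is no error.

10

s1: b1⊕b3⊕b5⊕b7⊕b9⊕b11⊕b13⊕b15 = 0⊕1⊕0⊕1⊕0⊕0⊕0⊕0 = 0
s2: b2⊕b3⊕b6⊕b7⊕b10⊕b11⊕b14⊕b15 = 1⊕1⊕1⊕1⊕0⊕0⊕1⊕0 = 1
s4: b4⊕b5⊕b6⊕b7⊕b12⊕b13⊕b14⊕b15 = 0⊕0⊕1⊕1⊕1⊕0⊕1⊕0 = 0
s8: b8⊕b9⊕b10⊕b11⊕b12⊕b13⊕b14⊕b15 = 1⊕0⊕0⊕0⊕1⊕0⊕1⊕0 = 1
Syndrome (s8...s1) = 1010 → position 10.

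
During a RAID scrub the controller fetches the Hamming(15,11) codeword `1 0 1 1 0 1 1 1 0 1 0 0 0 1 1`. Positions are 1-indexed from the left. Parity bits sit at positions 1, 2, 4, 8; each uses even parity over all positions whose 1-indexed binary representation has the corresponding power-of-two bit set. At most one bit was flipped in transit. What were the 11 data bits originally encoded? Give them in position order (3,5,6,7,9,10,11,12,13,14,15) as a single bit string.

10110100011

s1: b1⊕b3⊕b5⊕b7⊕b9⊕b11⊕b13⊕b15 = 1⊕1⊕0⊕1⊕0⊕0⊕0⊕1 = 0
s2: b2⊕b3⊕b6⊕b7⊕b10⊕b11⊕b14⊕b15 = 0⊕1⊕1⊕1⊕1⊕0⊕1⊕1 = 0
s4: b4⊕b5⊕b6⊕b7⊕b12⊕b13⊕b14⊕b15 = 1⊕0⊕1⊕1⊕0⊕0⊕1⊕1 = 1
s8: b8⊕b9⊕b10⊕b11⊕b12⊕b13⊕b14⊕b15 = 1⊕0⊕1⊕0⊕0⊕0⊕1⊕1 = 0
Syndrome (s8...s1) = 0100 → position 4.
Flip bit 4: corrected codeword = 101001110100011
Data bits at positions 3,5,6,7,9,10,11,12,13,14,15: 10110100011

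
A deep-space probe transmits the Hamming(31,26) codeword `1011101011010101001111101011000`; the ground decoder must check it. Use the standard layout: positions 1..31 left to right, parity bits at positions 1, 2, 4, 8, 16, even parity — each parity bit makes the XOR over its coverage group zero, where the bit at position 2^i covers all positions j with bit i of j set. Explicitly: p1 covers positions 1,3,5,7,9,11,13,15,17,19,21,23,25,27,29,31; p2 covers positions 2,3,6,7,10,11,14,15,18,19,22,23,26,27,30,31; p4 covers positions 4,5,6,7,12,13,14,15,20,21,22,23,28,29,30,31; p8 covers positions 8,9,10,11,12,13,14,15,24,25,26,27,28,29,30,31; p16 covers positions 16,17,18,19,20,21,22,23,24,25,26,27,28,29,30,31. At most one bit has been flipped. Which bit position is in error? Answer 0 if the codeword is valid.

s1: b1⊕b3⊕b5⊕b7⊕b9⊕b11⊕b13⊕b15⊕b17⊕b19⊕b21⊕b23⊕b25⊕b27⊕b29⊕b31 = 1⊕1⊕1⊕1⊕1⊕0⊕0⊕0⊕0⊕1⊕1⊕1⊕1⊕1⊕0⊕0 = 0
s2: b2⊕b3⊕b6⊕b7⊕b10⊕b11⊕b14⊕b15⊕b18⊕b19⊕b22⊕b23⊕b26⊕b27⊕b30⊕b31 = 0⊕1⊕0⊕1⊕1⊕0⊕1⊕0⊕0⊕1⊕1⊕1⊕0⊕1⊕0⊕0 = 0
s4: b4⊕b5⊕b6⊕b7⊕b12⊕b13⊕b14⊕b15⊕b20⊕b21⊕b22⊕b23⊕b28⊕b29⊕b30⊕b31 = 1⊕1⊕0⊕1⊕1⊕0⊕1⊕0⊕1⊕1⊕1⊕1⊕1⊕0⊕0⊕0 = 0
s8: b8⊕b9⊕b10⊕b11⊕b12⊕b13⊕b14⊕b15⊕b24⊕b25⊕b26⊕b27⊕b28⊕b29⊕b30⊕b31 = 0⊕1⊕1⊕0⊕1⊕0⊕1⊕0⊕0⊕1⊕0⊕1⊕1⊕0⊕0⊕0 = 1
s16: b16⊕b17⊕b18⊕b19⊕b20⊕b21⊕b22⊕b23⊕b24⊕b25⊕b26⊕b27⊕b28⊕b29⊕b30⊕b31 = 1⊕0⊕0⊕1⊕1⊕1⊕1⊕1⊕0⊕1⊕0⊕1⊕1⊕0⊕0⊕0 = 1
Syndrome (s16...s1) = 11000 → position 24.

24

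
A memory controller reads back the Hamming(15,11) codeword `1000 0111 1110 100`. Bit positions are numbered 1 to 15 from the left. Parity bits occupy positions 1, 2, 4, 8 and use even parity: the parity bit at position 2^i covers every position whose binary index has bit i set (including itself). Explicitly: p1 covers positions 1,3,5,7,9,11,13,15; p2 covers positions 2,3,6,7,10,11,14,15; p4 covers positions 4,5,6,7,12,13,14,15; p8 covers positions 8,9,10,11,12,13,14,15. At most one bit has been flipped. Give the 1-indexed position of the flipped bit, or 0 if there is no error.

s1: b1⊕b3⊕b5⊕b7⊕b9⊕b11⊕b13⊕b15 = 1⊕0⊕0⊕1⊕1⊕1⊕1⊕0 = 1
s2: b2⊕b3⊕b6⊕b7⊕b10⊕b11⊕b14⊕b15 = 0⊕0⊕1⊕1⊕1⊕1⊕0⊕0 = 0
s4: b4⊕b5⊕b6⊕b7⊕b12⊕b13⊕b14⊕b15 = 0⊕0⊕1⊕1⊕0⊕1⊕0⊕0 = 1
s8: b8⊕b9⊕b10⊕b11⊕b12⊕b13⊕b14⊕b15 = 1⊕1⊕1⊕1⊕0⊕1⊕0⊕0 = 1
Syndrome (s8...s1) = 1101 → position 13.

13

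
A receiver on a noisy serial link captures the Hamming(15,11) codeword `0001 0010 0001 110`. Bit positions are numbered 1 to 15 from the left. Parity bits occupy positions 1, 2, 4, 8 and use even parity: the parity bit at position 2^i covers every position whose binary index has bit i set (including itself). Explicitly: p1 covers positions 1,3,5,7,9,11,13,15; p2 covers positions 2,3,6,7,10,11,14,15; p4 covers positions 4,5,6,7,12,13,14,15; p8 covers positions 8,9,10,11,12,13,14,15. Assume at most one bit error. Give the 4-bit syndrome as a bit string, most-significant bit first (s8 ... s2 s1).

1100

s1: b1⊕b3⊕b5⊕b7⊕b9⊕b11⊕b13⊕b15 = 0⊕0⊕0⊕1⊕0⊕0⊕1⊕0 = 0
s2: b2⊕b3⊕b6⊕b7⊕b10⊕b11⊕b14⊕b15 = 0⊕0⊕0⊕1⊕0⊕0⊕1⊕0 = 0
s4: b4⊕b5⊕b6⊕b7⊕b12⊕b13⊕b14⊕b15 = 1⊕0⊕0⊕1⊕1⊕1⊕1⊕0 = 1
s8: b8⊕b9⊕b10⊕b11⊕b12⊕b13⊕b14⊕b15 = 0⊕0⊕0⊕0⊕1⊕1⊕1⊕0 = 1
Syndrome (s8...s1) = 1100 → position 12.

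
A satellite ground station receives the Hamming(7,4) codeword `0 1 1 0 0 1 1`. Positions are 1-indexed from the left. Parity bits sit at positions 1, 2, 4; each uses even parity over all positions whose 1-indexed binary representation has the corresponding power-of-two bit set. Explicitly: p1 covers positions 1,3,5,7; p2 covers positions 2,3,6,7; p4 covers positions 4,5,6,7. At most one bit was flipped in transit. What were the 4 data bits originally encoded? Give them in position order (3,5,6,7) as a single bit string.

s1: b1⊕b3⊕b5⊕b7 = 0⊕1⊕0⊕1 = 0
s2: b2⊕b3⊕b6⊕b7 = 1⊕1⊕1⊕1 = 0
s4: b4⊕b5⊕b6⊕b7 = 0⊕0⊕1⊕1 = 0
Syndrome (s4...s1) = 000 → position 0 (no error).
No correction needed.
Data bits at positions 3,5,6,7: 1011

1011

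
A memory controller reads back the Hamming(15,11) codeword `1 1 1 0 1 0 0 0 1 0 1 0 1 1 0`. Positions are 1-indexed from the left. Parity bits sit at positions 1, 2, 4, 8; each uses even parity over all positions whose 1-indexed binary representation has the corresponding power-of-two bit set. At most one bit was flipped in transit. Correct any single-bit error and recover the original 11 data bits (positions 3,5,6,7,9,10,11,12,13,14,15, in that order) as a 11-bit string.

s1: b1⊕b3⊕b5⊕b7⊕b9⊕b11⊕b13⊕b15 = 1⊕1⊕1⊕0⊕1⊕1⊕1⊕0 = 0
s2: b2⊕b3⊕b6⊕b7⊕b10⊕b11⊕b14⊕b15 = 1⊕1⊕0⊕0⊕0⊕1⊕1⊕0 = 0
s4: b4⊕b5⊕b6⊕b7⊕b12⊕b13⊕b14⊕b15 = 0⊕1⊕0⊕0⊕0⊕1⊕1⊕0 = 1
s8: b8⊕b9⊕b10⊕b11⊕b12⊕b13⊕b14⊕b15 = 0⊕1⊕0⊕1⊕0⊕1⊕1⊕0 = 0
Syndrome (s8...s1) = 0100 → position 4.
Flip bit 4: corrected codeword = 111110001010110
Data bits at positions 3,5,6,7,9,10,11,12,13,14,15: 11001010110

11001010110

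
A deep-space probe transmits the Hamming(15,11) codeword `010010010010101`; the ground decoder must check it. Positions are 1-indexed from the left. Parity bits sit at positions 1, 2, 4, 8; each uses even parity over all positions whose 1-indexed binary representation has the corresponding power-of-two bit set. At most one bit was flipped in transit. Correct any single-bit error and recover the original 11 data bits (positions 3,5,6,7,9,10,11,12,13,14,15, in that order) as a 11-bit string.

01100010101

s1: b1⊕b3⊕b5⊕b7⊕b9⊕b11⊕b13⊕b15 = 0⊕0⊕1⊕0⊕0⊕1⊕1⊕1 = 0
s2: b2⊕b3⊕b6⊕b7⊕b10⊕b11⊕b14⊕b15 = 1⊕0⊕0⊕0⊕0⊕1⊕0⊕1 = 1
s4: b4⊕b5⊕b6⊕b7⊕b12⊕b13⊕b14⊕b15 = 0⊕1⊕0⊕0⊕0⊕1⊕0⊕1 = 1
s8: b8⊕b9⊕b10⊕b11⊕b12⊕b13⊕b14⊕b15 = 1⊕0⊕0⊕1⊕0⊕1⊕0⊕1 = 0
Syndrome (s8...s1) = 0110 → position 6.
Flip bit 6: corrected codeword = 010011010010101
Data bits at positions 3,5,6,7,9,10,11,12,13,14,15: 01100010101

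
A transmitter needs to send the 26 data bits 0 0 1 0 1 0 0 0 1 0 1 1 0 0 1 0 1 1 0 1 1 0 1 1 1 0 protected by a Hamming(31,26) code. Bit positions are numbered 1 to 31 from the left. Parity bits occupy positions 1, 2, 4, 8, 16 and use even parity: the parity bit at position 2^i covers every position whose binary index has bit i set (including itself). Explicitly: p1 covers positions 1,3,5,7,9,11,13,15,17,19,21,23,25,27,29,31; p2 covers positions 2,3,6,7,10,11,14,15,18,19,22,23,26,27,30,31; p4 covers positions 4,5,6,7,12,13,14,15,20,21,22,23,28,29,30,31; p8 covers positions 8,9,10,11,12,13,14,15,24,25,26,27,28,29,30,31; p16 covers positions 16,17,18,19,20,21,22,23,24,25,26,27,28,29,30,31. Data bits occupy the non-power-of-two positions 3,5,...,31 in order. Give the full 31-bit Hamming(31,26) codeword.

1001010010001011100101101101110

Place data bits at non-power-of-two positions: b3=0, b5=0, b6=1, b7=0, b9=1, b10=0, b11=0, b12=0, b13=1, b14=0, b15=1, b17=1, b18=0, b19=0, b20=1, b21=0, b22=1, b23=1, b24=0, b25=1, b26=1, b27=0, b28=1, b29=1, b30=1, b31=0.
p1 = XOR of data positions {3,5,7,9,11,13,15,17,19,21,23,25,27,29,31} = 0⊕0⊕0⊕1⊕0⊕1⊕1⊕1⊕0⊕0⊕1⊕1⊕0⊕1⊕0 = 1
p2 = XOR of data positions {3,6,7,10,11,14,15,18,19,22,23,26,27,30,31} = 0⊕1⊕0⊕0⊕0⊕0⊕1⊕0⊕0⊕1⊕1⊕1⊕0⊕1⊕0 = 0
p4 = XOR of data positions {5,6,7,12,13,14,15,20,21,22,23,28,29,30,31} = 0⊕1⊕0⊕0⊕1⊕0⊕1⊕1⊕0⊕1⊕1⊕1⊕1⊕1⊕0 = 1
p8 = XOR of data positions {9,10,11,12,13,14,15,24,25,26,27,28,29,30,31} = 1⊕0⊕0⊕0⊕1⊕0⊕1⊕0⊕1⊕1⊕0⊕1⊕1⊕1⊕0 = 0
p16 = XOR of data positions {17,18,19,20,21,22,23,24,25,26,27,28,29,30,31} = 1⊕0⊕0⊕1⊕0⊕1⊕1⊕0⊕1⊕1⊕0⊕1⊕1⊕1⊕0 = 1
Codeword b1..b31 = 1001010010001011100101101101110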